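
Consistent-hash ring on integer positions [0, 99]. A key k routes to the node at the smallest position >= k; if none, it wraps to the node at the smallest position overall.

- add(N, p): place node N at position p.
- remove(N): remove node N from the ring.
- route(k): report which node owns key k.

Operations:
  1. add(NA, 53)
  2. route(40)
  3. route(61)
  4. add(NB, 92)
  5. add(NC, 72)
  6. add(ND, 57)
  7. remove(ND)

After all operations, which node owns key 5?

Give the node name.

Op 1: add NA@53 -> ring=[53:NA]
Op 2: route key 40: smallest pos >= 40 is 53 -> NA
Op 3: route key 61: none >= 61, wrap to smallest pos 53 -> NA
Op 4: add NB@92 -> ring=[53:NA,92:NB]
Op 5: add NC@72 -> ring=[53:NA,72:NC,92:NB]
Op 6: add ND@57 -> ring=[53:NA,57:ND,72:NC,92:NB]
Op 7: remove ND -> ring=[53:NA,72:NC,92:NB]
Final route key 5: smallest pos >= 5 is 53 -> NA

Answer: NA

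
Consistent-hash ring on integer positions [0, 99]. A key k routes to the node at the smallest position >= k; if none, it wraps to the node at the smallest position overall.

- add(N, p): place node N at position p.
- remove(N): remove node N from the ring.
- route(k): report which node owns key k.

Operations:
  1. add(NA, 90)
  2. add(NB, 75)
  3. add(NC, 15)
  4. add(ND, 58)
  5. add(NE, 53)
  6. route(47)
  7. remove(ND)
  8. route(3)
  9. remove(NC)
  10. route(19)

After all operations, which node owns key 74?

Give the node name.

Op 1: add NA@90 -> ring=[90:NA]
Op 2: add NB@75 -> ring=[75:NB,90:NA]
Op 3: add NC@15 -> ring=[15:NC,75:NB,90:NA]
Op 4: add ND@58 -> ring=[15:NC,58:ND,75:NB,90:NA]
Op 5: add NE@53 -> ring=[15:NC,53:NE,58:ND,75:NB,90:NA]
Op 6: route key 47: smallest pos >= 47 is 53 -> NE
Op 7: remove ND -> ring=[15:NC,53:NE,75:NB,90:NA]
Op 8: route key 3: smallest pos >= 3 is 15 -> NC
Op 9: remove NC -> ring=[53:NE,75:NB,90:NA]
Op 10: route key 19: smallest pos >= 19 is 53 -> NE
Final route key 74: smallest pos >= 74 is 75 -> NB

Answer: NB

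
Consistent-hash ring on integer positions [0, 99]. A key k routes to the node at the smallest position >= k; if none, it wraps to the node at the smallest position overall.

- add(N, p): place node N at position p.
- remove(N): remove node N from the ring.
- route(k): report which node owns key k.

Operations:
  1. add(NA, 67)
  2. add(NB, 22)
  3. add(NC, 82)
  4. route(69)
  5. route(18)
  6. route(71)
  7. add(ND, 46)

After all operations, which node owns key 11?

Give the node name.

Answer: NB

Derivation:
Op 1: add NA@67 -> ring=[67:NA]
Op 2: add NB@22 -> ring=[22:NB,67:NA]
Op 3: add NC@82 -> ring=[22:NB,67:NA,82:NC]
Op 4: route key 69: smallest pos >= 69 is 82 -> NC
Op 5: route key 18: smallest pos >= 18 is 22 -> NB
Op 6: route key 71: smallest pos >= 71 is 82 -> NC
Op 7: add ND@46 -> ring=[22:NB,46:ND,67:NA,82:NC]
Final route key 11: smallest pos >= 11 is 22 -> NB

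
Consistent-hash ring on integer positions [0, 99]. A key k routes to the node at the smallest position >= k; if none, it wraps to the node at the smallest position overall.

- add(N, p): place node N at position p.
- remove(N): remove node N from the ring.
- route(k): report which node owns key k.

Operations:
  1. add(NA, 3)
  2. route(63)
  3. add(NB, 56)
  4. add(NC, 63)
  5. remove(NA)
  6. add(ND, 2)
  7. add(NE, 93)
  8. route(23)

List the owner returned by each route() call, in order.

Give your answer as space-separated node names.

Op 1: add NA@3 -> ring=[3:NA]
Op 2: route key 63: none >= 63, wrap to smallest pos 3 -> NA
Op 3: add NB@56 -> ring=[3:NA,56:NB]
Op 4: add NC@63 -> ring=[3:NA,56:NB,63:NC]
Op 5: remove NA -> ring=[56:NB,63:NC]
Op 6: add ND@2 -> ring=[2:ND,56:NB,63:NC]
Op 7: add NE@93 -> ring=[2:ND,56:NB,63:NC,93:NE]
Op 8: route key 23: smallest pos >= 23 is 56 -> NB

Answer: NA NB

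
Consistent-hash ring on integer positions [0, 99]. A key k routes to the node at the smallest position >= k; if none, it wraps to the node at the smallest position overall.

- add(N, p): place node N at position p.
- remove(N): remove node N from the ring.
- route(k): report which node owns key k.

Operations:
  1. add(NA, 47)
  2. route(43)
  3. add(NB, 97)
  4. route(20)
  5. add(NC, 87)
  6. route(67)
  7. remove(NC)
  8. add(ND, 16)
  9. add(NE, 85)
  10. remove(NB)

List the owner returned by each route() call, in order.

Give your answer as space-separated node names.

Op 1: add NA@47 -> ring=[47:NA]
Op 2: route key 43: smallest pos >= 43 is 47 -> NA
Op 3: add NB@97 -> ring=[47:NA,97:NB]
Op 4: route key 20: smallest pos >= 20 is 47 -> NA
Op 5: add NC@87 -> ring=[47:NA,87:NC,97:NB]
Op 6: route key 67: smallest pos >= 67 is 87 -> NC
Op 7: remove NC -> ring=[47:NA,97:NB]
Op 8: add ND@16 -> ring=[16:ND,47:NA,97:NB]
Op 9: add NE@85 -> ring=[16:ND,47:NA,85:NE,97:NB]
Op 10: remove NB -> ring=[16:ND,47:NA,85:NE]

Answer: NA NA NC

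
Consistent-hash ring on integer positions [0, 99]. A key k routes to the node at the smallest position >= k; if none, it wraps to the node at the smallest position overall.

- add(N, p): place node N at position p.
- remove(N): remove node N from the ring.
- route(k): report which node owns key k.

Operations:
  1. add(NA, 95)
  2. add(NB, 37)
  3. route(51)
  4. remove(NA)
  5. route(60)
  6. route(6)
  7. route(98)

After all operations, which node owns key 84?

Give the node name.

Answer: NB

Derivation:
Op 1: add NA@95 -> ring=[95:NA]
Op 2: add NB@37 -> ring=[37:NB,95:NA]
Op 3: route key 51: smallest pos >= 51 is 95 -> NA
Op 4: remove NA -> ring=[37:NB]
Op 5: route key 60: none >= 60, wrap to smallest pos 37 -> NB
Op 6: route key 6: smallest pos >= 6 is 37 -> NB
Op 7: route key 98: none >= 98, wrap to smallest pos 37 -> NB
Final route key 84: none >= 84, wrap to smallest pos 37 -> NB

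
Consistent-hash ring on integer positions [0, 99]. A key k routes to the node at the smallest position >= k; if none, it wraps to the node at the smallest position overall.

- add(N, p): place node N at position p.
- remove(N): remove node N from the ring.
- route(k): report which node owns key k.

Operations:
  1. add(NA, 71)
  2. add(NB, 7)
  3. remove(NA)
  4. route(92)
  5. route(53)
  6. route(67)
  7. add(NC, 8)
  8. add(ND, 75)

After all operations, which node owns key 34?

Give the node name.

Op 1: add NA@71 -> ring=[71:NA]
Op 2: add NB@7 -> ring=[7:NB,71:NA]
Op 3: remove NA -> ring=[7:NB]
Op 4: route key 92: none >= 92, wrap to smallest pos 7 -> NB
Op 5: route key 53: none >= 53, wrap to smallest pos 7 -> NB
Op 6: route key 67: none >= 67, wrap to smallest pos 7 -> NB
Op 7: add NC@8 -> ring=[7:NB,8:NC]
Op 8: add ND@75 -> ring=[7:NB,8:NC,75:ND]
Final route key 34: smallest pos >= 34 is 75 -> ND

Answer: ND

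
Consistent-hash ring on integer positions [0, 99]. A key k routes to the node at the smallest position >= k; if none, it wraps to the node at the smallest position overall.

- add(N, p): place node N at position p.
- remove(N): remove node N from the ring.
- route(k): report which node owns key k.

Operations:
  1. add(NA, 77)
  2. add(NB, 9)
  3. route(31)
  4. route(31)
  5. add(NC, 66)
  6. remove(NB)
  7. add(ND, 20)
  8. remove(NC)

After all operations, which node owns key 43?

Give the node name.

Answer: NA

Derivation:
Op 1: add NA@77 -> ring=[77:NA]
Op 2: add NB@9 -> ring=[9:NB,77:NA]
Op 3: route key 31: smallest pos >= 31 is 77 -> NA
Op 4: route key 31: smallest pos >= 31 is 77 -> NA
Op 5: add NC@66 -> ring=[9:NB,66:NC,77:NA]
Op 6: remove NB -> ring=[66:NC,77:NA]
Op 7: add ND@20 -> ring=[20:ND,66:NC,77:NA]
Op 8: remove NC -> ring=[20:ND,77:NA]
Final route key 43: smallest pos >= 43 is 77 -> NA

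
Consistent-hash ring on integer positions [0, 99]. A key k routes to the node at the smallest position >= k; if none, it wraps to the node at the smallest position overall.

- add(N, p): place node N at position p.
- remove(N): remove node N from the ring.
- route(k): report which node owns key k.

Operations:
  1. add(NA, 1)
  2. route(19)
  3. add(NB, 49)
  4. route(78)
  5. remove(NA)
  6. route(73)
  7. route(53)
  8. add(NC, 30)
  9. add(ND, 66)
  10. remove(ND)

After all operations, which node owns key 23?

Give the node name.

Op 1: add NA@1 -> ring=[1:NA]
Op 2: route key 19: none >= 19, wrap to smallest pos 1 -> NA
Op 3: add NB@49 -> ring=[1:NA,49:NB]
Op 4: route key 78: none >= 78, wrap to smallest pos 1 -> NA
Op 5: remove NA -> ring=[49:NB]
Op 6: route key 73: none >= 73, wrap to smallest pos 49 -> NB
Op 7: route key 53: none >= 53, wrap to smallest pos 49 -> NB
Op 8: add NC@30 -> ring=[30:NC,49:NB]
Op 9: add ND@66 -> ring=[30:NC,49:NB,66:ND]
Op 10: remove ND -> ring=[30:NC,49:NB]
Final route key 23: smallest pos >= 23 is 30 -> NC

Answer: NC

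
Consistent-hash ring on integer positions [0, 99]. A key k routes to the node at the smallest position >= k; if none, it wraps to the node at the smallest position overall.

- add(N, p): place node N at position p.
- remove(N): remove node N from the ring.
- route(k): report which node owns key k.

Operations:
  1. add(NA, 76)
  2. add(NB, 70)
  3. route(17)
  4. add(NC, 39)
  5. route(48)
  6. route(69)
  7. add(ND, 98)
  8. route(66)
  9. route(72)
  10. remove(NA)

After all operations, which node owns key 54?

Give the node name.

Op 1: add NA@76 -> ring=[76:NA]
Op 2: add NB@70 -> ring=[70:NB,76:NA]
Op 3: route key 17: smallest pos >= 17 is 70 -> NB
Op 4: add NC@39 -> ring=[39:NC,70:NB,76:NA]
Op 5: route key 48: smallest pos >= 48 is 70 -> NB
Op 6: route key 69: smallest pos >= 69 is 70 -> NB
Op 7: add ND@98 -> ring=[39:NC,70:NB,76:NA,98:ND]
Op 8: route key 66: smallest pos >= 66 is 70 -> NB
Op 9: route key 72: smallest pos >= 72 is 76 -> NA
Op 10: remove NA -> ring=[39:NC,70:NB,98:ND]
Final route key 54: smallest pos >= 54 is 70 -> NB

Answer: NB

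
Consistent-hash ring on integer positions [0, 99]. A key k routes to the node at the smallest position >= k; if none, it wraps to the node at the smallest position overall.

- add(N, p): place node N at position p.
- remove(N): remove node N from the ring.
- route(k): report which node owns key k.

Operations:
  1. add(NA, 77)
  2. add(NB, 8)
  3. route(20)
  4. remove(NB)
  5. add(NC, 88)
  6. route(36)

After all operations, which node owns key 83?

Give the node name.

Answer: NC

Derivation:
Op 1: add NA@77 -> ring=[77:NA]
Op 2: add NB@8 -> ring=[8:NB,77:NA]
Op 3: route key 20: smallest pos >= 20 is 77 -> NA
Op 4: remove NB -> ring=[77:NA]
Op 5: add NC@88 -> ring=[77:NA,88:NC]
Op 6: route key 36: smallest pos >= 36 is 77 -> NA
Final route key 83: smallest pos >= 83 is 88 -> NC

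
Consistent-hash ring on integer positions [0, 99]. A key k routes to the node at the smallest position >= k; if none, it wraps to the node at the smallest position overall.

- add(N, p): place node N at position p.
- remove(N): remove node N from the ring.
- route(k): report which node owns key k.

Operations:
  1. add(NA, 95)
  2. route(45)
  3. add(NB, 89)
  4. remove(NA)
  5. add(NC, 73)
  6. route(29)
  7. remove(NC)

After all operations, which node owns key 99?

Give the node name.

Op 1: add NA@95 -> ring=[95:NA]
Op 2: route key 45: smallest pos >= 45 is 95 -> NA
Op 3: add NB@89 -> ring=[89:NB,95:NA]
Op 4: remove NA -> ring=[89:NB]
Op 5: add NC@73 -> ring=[73:NC,89:NB]
Op 6: route key 29: smallest pos >= 29 is 73 -> NC
Op 7: remove NC -> ring=[89:NB]
Final route key 99: none >= 99, wrap to smallest pos 89 -> NB

Answer: NB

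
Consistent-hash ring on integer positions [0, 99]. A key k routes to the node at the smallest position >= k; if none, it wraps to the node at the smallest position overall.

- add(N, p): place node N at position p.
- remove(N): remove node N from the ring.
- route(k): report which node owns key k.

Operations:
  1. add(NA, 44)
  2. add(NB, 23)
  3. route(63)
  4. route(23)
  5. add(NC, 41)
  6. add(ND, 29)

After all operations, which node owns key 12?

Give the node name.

Op 1: add NA@44 -> ring=[44:NA]
Op 2: add NB@23 -> ring=[23:NB,44:NA]
Op 3: route key 63: none >= 63, wrap to smallest pos 23 -> NB
Op 4: route key 23: smallest pos >= 23 is 23 -> NB
Op 5: add NC@41 -> ring=[23:NB,41:NC,44:NA]
Op 6: add ND@29 -> ring=[23:NB,29:ND,41:NC,44:NA]
Final route key 12: smallest pos >= 12 is 23 -> NB

Answer: NB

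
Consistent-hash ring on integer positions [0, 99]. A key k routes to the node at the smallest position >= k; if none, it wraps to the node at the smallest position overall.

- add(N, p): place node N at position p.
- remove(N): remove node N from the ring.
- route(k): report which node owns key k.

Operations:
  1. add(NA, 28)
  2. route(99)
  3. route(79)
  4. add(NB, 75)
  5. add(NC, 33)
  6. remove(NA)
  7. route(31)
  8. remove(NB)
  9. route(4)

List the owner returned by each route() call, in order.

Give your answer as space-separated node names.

Answer: NA NA NC NC

Derivation:
Op 1: add NA@28 -> ring=[28:NA]
Op 2: route key 99: none >= 99, wrap to smallest pos 28 -> NA
Op 3: route key 79: none >= 79, wrap to smallest pos 28 -> NA
Op 4: add NB@75 -> ring=[28:NA,75:NB]
Op 5: add NC@33 -> ring=[28:NA,33:NC,75:NB]
Op 6: remove NA -> ring=[33:NC,75:NB]
Op 7: route key 31: smallest pos >= 31 is 33 -> NC
Op 8: remove NB -> ring=[33:NC]
Op 9: route key 4: smallest pos >= 4 is 33 -> NC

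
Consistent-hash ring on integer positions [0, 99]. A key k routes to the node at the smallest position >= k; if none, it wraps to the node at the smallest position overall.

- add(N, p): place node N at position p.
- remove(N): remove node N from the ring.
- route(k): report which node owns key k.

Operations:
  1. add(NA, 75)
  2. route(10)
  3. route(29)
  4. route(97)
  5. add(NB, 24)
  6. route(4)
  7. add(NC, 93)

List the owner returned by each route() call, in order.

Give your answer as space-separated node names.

Answer: NA NA NA NB

Derivation:
Op 1: add NA@75 -> ring=[75:NA]
Op 2: route key 10: smallest pos >= 10 is 75 -> NA
Op 3: route key 29: smallest pos >= 29 is 75 -> NA
Op 4: route key 97: none >= 97, wrap to smallest pos 75 -> NA
Op 5: add NB@24 -> ring=[24:NB,75:NA]
Op 6: route key 4: smallest pos >= 4 is 24 -> NB
Op 7: add NC@93 -> ring=[24:NB,75:NA,93:NC]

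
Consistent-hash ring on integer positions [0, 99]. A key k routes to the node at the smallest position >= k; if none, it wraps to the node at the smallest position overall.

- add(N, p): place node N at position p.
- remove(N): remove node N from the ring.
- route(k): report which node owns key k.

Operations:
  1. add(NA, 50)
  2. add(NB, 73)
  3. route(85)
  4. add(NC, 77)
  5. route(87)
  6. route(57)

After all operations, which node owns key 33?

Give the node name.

Op 1: add NA@50 -> ring=[50:NA]
Op 2: add NB@73 -> ring=[50:NA,73:NB]
Op 3: route key 85: none >= 85, wrap to smallest pos 50 -> NA
Op 4: add NC@77 -> ring=[50:NA,73:NB,77:NC]
Op 5: route key 87: none >= 87, wrap to smallest pos 50 -> NA
Op 6: route key 57: smallest pos >= 57 is 73 -> NB
Final route key 33: smallest pos >= 33 is 50 -> NA

Answer: NA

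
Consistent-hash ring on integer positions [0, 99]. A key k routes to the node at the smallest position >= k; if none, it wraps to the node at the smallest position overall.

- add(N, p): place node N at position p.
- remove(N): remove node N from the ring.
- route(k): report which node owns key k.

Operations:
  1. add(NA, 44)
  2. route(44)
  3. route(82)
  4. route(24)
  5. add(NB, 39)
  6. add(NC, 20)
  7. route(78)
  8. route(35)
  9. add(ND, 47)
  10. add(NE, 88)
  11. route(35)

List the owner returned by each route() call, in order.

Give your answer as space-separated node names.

Op 1: add NA@44 -> ring=[44:NA]
Op 2: route key 44: smallest pos >= 44 is 44 -> NA
Op 3: route key 82: none >= 82, wrap to smallest pos 44 -> NA
Op 4: route key 24: smallest pos >= 24 is 44 -> NA
Op 5: add NB@39 -> ring=[39:NB,44:NA]
Op 6: add NC@20 -> ring=[20:NC,39:NB,44:NA]
Op 7: route key 78: none >= 78, wrap to smallest pos 20 -> NC
Op 8: route key 35: smallest pos >= 35 is 39 -> NB
Op 9: add ND@47 -> ring=[20:NC,39:NB,44:NA,47:ND]
Op 10: add NE@88 -> ring=[20:NC,39:NB,44:NA,47:ND,88:NE]
Op 11: route key 35: smallest pos >= 35 is 39 -> NB

Answer: NA NA NA NC NB NB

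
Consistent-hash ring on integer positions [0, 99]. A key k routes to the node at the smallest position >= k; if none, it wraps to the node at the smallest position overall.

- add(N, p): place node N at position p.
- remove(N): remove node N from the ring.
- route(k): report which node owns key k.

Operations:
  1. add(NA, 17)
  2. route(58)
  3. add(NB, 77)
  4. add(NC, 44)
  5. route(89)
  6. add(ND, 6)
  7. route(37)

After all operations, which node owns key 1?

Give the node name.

Op 1: add NA@17 -> ring=[17:NA]
Op 2: route key 58: none >= 58, wrap to smallest pos 17 -> NA
Op 3: add NB@77 -> ring=[17:NA,77:NB]
Op 4: add NC@44 -> ring=[17:NA,44:NC,77:NB]
Op 5: route key 89: none >= 89, wrap to smallest pos 17 -> NA
Op 6: add ND@6 -> ring=[6:ND,17:NA,44:NC,77:NB]
Op 7: route key 37: smallest pos >= 37 is 44 -> NC
Final route key 1: smallest pos >= 1 is 6 -> ND

Answer: ND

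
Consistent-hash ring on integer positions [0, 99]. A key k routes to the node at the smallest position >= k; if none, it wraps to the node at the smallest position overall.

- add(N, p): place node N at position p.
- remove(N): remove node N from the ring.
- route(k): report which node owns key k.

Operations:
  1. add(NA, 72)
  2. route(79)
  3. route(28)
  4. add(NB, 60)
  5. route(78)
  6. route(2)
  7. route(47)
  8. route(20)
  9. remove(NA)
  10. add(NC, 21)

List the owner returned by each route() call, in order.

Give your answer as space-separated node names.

Op 1: add NA@72 -> ring=[72:NA]
Op 2: route key 79: none >= 79, wrap to smallest pos 72 -> NA
Op 3: route key 28: smallest pos >= 28 is 72 -> NA
Op 4: add NB@60 -> ring=[60:NB,72:NA]
Op 5: route key 78: none >= 78, wrap to smallest pos 60 -> NB
Op 6: route key 2: smallest pos >= 2 is 60 -> NB
Op 7: route key 47: smallest pos >= 47 is 60 -> NB
Op 8: route key 20: smallest pos >= 20 is 60 -> NB
Op 9: remove NA -> ring=[60:NB]
Op 10: add NC@21 -> ring=[21:NC,60:NB]

Answer: NA NA NB NB NB NB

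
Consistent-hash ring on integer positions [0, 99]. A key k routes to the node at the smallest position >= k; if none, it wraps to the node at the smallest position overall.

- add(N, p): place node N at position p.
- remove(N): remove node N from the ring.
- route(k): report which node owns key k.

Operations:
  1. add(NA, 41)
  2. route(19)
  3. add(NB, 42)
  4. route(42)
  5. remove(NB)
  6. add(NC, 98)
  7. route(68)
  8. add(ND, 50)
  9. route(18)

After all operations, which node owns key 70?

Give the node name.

Answer: NC

Derivation:
Op 1: add NA@41 -> ring=[41:NA]
Op 2: route key 19: smallest pos >= 19 is 41 -> NA
Op 3: add NB@42 -> ring=[41:NA,42:NB]
Op 4: route key 42: smallest pos >= 42 is 42 -> NB
Op 5: remove NB -> ring=[41:NA]
Op 6: add NC@98 -> ring=[41:NA,98:NC]
Op 7: route key 68: smallest pos >= 68 is 98 -> NC
Op 8: add ND@50 -> ring=[41:NA,50:ND,98:NC]
Op 9: route key 18: smallest pos >= 18 is 41 -> NA
Final route key 70: smallest pos >= 70 is 98 -> NC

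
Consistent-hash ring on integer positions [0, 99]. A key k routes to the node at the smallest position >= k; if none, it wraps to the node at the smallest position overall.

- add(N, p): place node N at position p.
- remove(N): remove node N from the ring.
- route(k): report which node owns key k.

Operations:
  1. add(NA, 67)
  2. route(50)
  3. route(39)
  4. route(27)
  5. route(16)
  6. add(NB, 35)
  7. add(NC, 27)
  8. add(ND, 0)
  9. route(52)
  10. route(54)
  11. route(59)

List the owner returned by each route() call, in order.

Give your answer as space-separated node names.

Op 1: add NA@67 -> ring=[67:NA]
Op 2: route key 50: smallest pos >= 50 is 67 -> NA
Op 3: route key 39: smallest pos >= 39 is 67 -> NA
Op 4: route key 27: smallest pos >= 27 is 67 -> NA
Op 5: route key 16: smallest pos >= 16 is 67 -> NA
Op 6: add NB@35 -> ring=[35:NB,67:NA]
Op 7: add NC@27 -> ring=[27:NC,35:NB,67:NA]
Op 8: add ND@0 -> ring=[0:ND,27:NC,35:NB,67:NA]
Op 9: route key 52: smallest pos >= 52 is 67 -> NA
Op 10: route key 54: smallest pos >= 54 is 67 -> NA
Op 11: route key 59: smallest pos >= 59 is 67 -> NA

Answer: NA NA NA NA NA NA NA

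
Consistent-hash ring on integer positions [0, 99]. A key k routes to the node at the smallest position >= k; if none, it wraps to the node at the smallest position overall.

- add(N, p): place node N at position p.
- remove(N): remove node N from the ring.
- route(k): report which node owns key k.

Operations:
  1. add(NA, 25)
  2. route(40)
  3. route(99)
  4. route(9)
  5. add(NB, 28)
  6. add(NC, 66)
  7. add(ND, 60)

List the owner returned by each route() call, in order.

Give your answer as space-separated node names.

Op 1: add NA@25 -> ring=[25:NA]
Op 2: route key 40: none >= 40, wrap to smallest pos 25 -> NA
Op 3: route key 99: none >= 99, wrap to smallest pos 25 -> NA
Op 4: route key 9: smallest pos >= 9 is 25 -> NA
Op 5: add NB@28 -> ring=[25:NA,28:NB]
Op 6: add NC@66 -> ring=[25:NA,28:NB,66:NC]
Op 7: add ND@60 -> ring=[25:NA,28:NB,60:ND,66:NC]

Answer: NA NA NA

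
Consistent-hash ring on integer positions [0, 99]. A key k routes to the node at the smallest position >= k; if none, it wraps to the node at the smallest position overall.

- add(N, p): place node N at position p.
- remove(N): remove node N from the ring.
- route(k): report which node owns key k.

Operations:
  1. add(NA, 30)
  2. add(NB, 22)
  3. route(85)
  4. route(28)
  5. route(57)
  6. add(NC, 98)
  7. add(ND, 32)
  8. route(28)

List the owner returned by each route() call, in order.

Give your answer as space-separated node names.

Op 1: add NA@30 -> ring=[30:NA]
Op 2: add NB@22 -> ring=[22:NB,30:NA]
Op 3: route key 85: none >= 85, wrap to smallest pos 22 -> NB
Op 4: route key 28: smallest pos >= 28 is 30 -> NA
Op 5: route key 57: none >= 57, wrap to smallest pos 22 -> NB
Op 6: add NC@98 -> ring=[22:NB,30:NA,98:NC]
Op 7: add ND@32 -> ring=[22:NB,30:NA,32:ND,98:NC]
Op 8: route key 28: smallest pos >= 28 is 30 -> NA

Answer: NB NA NB NA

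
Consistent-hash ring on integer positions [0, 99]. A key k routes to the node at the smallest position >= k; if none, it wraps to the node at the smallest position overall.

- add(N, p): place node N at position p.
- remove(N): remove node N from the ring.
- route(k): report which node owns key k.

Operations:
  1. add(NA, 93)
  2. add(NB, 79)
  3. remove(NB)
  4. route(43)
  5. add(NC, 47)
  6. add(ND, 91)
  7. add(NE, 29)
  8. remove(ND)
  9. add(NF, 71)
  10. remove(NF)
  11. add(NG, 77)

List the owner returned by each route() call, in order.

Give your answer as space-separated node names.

Op 1: add NA@93 -> ring=[93:NA]
Op 2: add NB@79 -> ring=[79:NB,93:NA]
Op 3: remove NB -> ring=[93:NA]
Op 4: route key 43: smallest pos >= 43 is 93 -> NA
Op 5: add NC@47 -> ring=[47:NC,93:NA]
Op 6: add ND@91 -> ring=[47:NC,91:ND,93:NA]
Op 7: add NE@29 -> ring=[29:NE,47:NC,91:ND,93:NA]
Op 8: remove ND -> ring=[29:NE,47:NC,93:NA]
Op 9: add NF@71 -> ring=[29:NE,47:NC,71:NF,93:NA]
Op 10: remove NF -> ring=[29:NE,47:NC,93:NA]
Op 11: add NG@77 -> ring=[29:NE,47:NC,77:NG,93:NA]

Answer: NA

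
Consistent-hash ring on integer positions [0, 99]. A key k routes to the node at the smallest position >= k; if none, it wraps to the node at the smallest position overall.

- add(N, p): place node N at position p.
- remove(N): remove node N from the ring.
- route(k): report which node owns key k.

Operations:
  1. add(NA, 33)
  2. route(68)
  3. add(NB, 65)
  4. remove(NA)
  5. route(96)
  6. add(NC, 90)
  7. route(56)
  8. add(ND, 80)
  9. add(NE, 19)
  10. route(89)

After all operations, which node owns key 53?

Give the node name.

Op 1: add NA@33 -> ring=[33:NA]
Op 2: route key 68: none >= 68, wrap to smallest pos 33 -> NA
Op 3: add NB@65 -> ring=[33:NA,65:NB]
Op 4: remove NA -> ring=[65:NB]
Op 5: route key 96: none >= 96, wrap to smallest pos 65 -> NB
Op 6: add NC@90 -> ring=[65:NB,90:NC]
Op 7: route key 56: smallest pos >= 56 is 65 -> NB
Op 8: add ND@80 -> ring=[65:NB,80:ND,90:NC]
Op 9: add NE@19 -> ring=[19:NE,65:NB,80:ND,90:NC]
Op 10: route key 89: smallest pos >= 89 is 90 -> NC
Final route key 53: smallest pos >= 53 is 65 -> NB

Answer: NB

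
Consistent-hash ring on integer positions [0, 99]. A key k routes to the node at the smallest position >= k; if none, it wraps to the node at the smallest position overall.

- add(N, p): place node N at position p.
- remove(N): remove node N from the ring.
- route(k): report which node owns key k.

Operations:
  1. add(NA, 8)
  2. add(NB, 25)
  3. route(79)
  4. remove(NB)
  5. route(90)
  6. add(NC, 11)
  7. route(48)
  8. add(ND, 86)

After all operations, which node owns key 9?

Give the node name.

Op 1: add NA@8 -> ring=[8:NA]
Op 2: add NB@25 -> ring=[8:NA,25:NB]
Op 3: route key 79: none >= 79, wrap to smallest pos 8 -> NA
Op 4: remove NB -> ring=[8:NA]
Op 5: route key 90: none >= 90, wrap to smallest pos 8 -> NA
Op 6: add NC@11 -> ring=[8:NA,11:NC]
Op 7: route key 48: none >= 48, wrap to smallest pos 8 -> NA
Op 8: add ND@86 -> ring=[8:NA,11:NC,86:ND]
Final route key 9: smallest pos >= 9 is 11 -> NC

Answer: NC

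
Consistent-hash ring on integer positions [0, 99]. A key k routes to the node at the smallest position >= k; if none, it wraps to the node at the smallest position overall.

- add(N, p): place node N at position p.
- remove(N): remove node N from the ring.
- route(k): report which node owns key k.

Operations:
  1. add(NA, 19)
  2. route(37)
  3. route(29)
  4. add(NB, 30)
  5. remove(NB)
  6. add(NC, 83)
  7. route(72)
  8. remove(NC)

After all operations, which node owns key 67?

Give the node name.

Answer: NA

Derivation:
Op 1: add NA@19 -> ring=[19:NA]
Op 2: route key 37: none >= 37, wrap to smallest pos 19 -> NA
Op 3: route key 29: none >= 29, wrap to smallest pos 19 -> NA
Op 4: add NB@30 -> ring=[19:NA,30:NB]
Op 5: remove NB -> ring=[19:NA]
Op 6: add NC@83 -> ring=[19:NA,83:NC]
Op 7: route key 72: smallest pos >= 72 is 83 -> NC
Op 8: remove NC -> ring=[19:NA]
Final route key 67: none >= 67, wrap to smallest pos 19 -> NA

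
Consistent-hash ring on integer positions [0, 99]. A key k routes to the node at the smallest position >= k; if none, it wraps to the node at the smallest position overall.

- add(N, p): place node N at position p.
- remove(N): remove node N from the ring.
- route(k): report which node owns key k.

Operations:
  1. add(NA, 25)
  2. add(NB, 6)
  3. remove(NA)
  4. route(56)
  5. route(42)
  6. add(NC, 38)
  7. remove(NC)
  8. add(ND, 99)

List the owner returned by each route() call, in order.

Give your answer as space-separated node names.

Answer: NB NB

Derivation:
Op 1: add NA@25 -> ring=[25:NA]
Op 2: add NB@6 -> ring=[6:NB,25:NA]
Op 3: remove NA -> ring=[6:NB]
Op 4: route key 56: none >= 56, wrap to smallest pos 6 -> NB
Op 5: route key 42: none >= 42, wrap to smallest pos 6 -> NB
Op 6: add NC@38 -> ring=[6:NB,38:NC]
Op 7: remove NC -> ring=[6:NB]
Op 8: add ND@99 -> ring=[6:NB,99:ND]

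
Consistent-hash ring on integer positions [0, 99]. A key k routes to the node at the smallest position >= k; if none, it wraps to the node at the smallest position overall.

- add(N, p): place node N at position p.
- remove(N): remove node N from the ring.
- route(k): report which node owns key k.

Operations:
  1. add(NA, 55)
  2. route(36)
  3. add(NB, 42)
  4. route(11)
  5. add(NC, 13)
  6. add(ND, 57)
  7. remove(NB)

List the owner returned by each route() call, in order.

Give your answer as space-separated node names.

Answer: NA NB

Derivation:
Op 1: add NA@55 -> ring=[55:NA]
Op 2: route key 36: smallest pos >= 36 is 55 -> NA
Op 3: add NB@42 -> ring=[42:NB,55:NA]
Op 4: route key 11: smallest pos >= 11 is 42 -> NB
Op 5: add NC@13 -> ring=[13:NC,42:NB,55:NA]
Op 6: add ND@57 -> ring=[13:NC,42:NB,55:NA,57:ND]
Op 7: remove NB -> ring=[13:NC,55:NA,57:ND]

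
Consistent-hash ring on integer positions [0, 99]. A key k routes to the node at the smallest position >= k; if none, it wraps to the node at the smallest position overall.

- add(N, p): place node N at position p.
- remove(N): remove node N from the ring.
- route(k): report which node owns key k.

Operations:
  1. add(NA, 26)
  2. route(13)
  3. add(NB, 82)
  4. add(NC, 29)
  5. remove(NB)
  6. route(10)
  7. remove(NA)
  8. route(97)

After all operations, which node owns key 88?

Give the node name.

Op 1: add NA@26 -> ring=[26:NA]
Op 2: route key 13: smallest pos >= 13 is 26 -> NA
Op 3: add NB@82 -> ring=[26:NA,82:NB]
Op 4: add NC@29 -> ring=[26:NA,29:NC,82:NB]
Op 5: remove NB -> ring=[26:NA,29:NC]
Op 6: route key 10: smallest pos >= 10 is 26 -> NA
Op 7: remove NA -> ring=[29:NC]
Op 8: route key 97: none >= 97, wrap to smallest pos 29 -> NC
Final route key 88: none >= 88, wrap to smallest pos 29 -> NC

Answer: NC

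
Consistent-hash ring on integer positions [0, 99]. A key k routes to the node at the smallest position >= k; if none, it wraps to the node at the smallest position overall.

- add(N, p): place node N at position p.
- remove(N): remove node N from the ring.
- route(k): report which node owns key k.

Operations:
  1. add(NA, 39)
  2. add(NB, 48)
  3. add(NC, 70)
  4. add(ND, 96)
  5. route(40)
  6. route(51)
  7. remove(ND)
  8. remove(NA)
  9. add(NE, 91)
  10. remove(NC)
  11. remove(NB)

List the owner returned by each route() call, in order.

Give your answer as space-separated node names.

Op 1: add NA@39 -> ring=[39:NA]
Op 2: add NB@48 -> ring=[39:NA,48:NB]
Op 3: add NC@70 -> ring=[39:NA,48:NB,70:NC]
Op 4: add ND@96 -> ring=[39:NA,48:NB,70:NC,96:ND]
Op 5: route key 40: smallest pos >= 40 is 48 -> NB
Op 6: route key 51: smallest pos >= 51 is 70 -> NC
Op 7: remove ND -> ring=[39:NA,48:NB,70:NC]
Op 8: remove NA -> ring=[48:NB,70:NC]
Op 9: add NE@91 -> ring=[48:NB,70:NC,91:NE]
Op 10: remove NC -> ring=[48:NB,91:NE]
Op 11: remove NB -> ring=[91:NE]

Answer: NB NC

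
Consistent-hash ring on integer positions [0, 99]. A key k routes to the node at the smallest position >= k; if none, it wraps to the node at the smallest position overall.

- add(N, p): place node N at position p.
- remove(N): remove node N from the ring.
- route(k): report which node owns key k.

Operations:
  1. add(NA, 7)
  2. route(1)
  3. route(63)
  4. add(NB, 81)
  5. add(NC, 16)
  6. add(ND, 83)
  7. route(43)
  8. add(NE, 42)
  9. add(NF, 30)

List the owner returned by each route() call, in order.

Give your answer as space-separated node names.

Op 1: add NA@7 -> ring=[7:NA]
Op 2: route key 1: smallest pos >= 1 is 7 -> NA
Op 3: route key 63: none >= 63, wrap to smallest pos 7 -> NA
Op 4: add NB@81 -> ring=[7:NA,81:NB]
Op 5: add NC@16 -> ring=[7:NA,16:NC,81:NB]
Op 6: add ND@83 -> ring=[7:NA,16:NC,81:NB,83:ND]
Op 7: route key 43: smallest pos >= 43 is 81 -> NB
Op 8: add NE@42 -> ring=[7:NA,16:NC,42:NE,81:NB,83:ND]
Op 9: add NF@30 -> ring=[7:NA,16:NC,30:NF,42:NE,81:NB,83:ND]

Answer: NA NA NB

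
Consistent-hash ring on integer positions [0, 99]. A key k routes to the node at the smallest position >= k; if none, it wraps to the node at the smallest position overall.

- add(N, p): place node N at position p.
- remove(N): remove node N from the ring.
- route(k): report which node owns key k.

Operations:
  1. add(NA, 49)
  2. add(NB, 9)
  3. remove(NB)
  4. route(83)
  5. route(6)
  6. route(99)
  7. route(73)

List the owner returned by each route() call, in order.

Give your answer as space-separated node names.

Op 1: add NA@49 -> ring=[49:NA]
Op 2: add NB@9 -> ring=[9:NB,49:NA]
Op 3: remove NB -> ring=[49:NA]
Op 4: route key 83: none >= 83, wrap to smallest pos 49 -> NA
Op 5: route key 6: smallest pos >= 6 is 49 -> NA
Op 6: route key 99: none >= 99, wrap to smallest pos 49 -> NA
Op 7: route key 73: none >= 73, wrap to smallest pos 49 -> NA

Answer: NA NA NA NA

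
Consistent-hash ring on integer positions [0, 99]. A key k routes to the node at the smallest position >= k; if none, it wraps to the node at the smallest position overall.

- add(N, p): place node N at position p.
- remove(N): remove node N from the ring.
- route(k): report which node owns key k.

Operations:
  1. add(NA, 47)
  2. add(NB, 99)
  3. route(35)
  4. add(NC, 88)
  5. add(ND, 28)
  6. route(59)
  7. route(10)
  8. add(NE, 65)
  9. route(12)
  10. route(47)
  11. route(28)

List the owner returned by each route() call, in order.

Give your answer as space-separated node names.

Answer: NA NC ND ND NA ND

Derivation:
Op 1: add NA@47 -> ring=[47:NA]
Op 2: add NB@99 -> ring=[47:NA,99:NB]
Op 3: route key 35: smallest pos >= 35 is 47 -> NA
Op 4: add NC@88 -> ring=[47:NA,88:NC,99:NB]
Op 5: add ND@28 -> ring=[28:ND,47:NA,88:NC,99:NB]
Op 6: route key 59: smallest pos >= 59 is 88 -> NC
Op 7: route key 10: smallest pos >= 10 is 28 -> ND
Op 8: add NE@65 -> ring=[28:ND,47:NA,65:NE,88:NC,99:NB]
Op 9: route key 12: smallest pos >= 12 is 28 -> ND
Op 10: route key 47: smallest pos >= 47 is 47 -> NA
Op 11: route key 28: smallest pos >= 28 is 28 -> ND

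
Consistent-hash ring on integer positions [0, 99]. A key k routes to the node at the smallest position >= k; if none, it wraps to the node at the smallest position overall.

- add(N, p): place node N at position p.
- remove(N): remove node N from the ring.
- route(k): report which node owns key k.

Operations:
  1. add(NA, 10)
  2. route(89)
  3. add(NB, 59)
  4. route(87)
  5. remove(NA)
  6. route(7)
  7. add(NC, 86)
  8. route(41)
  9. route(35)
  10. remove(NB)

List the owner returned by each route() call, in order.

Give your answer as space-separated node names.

Answer: NA NA NB NB NB

Derivation:
Op 1: add NA@10 -> ring=[10:NA]
Op 2: route key 89: none >= 89, wrap to smallest pos 10 -> NA
Op 3: add NB@59 -> ring=[10:NA,59:NB]
Op 4: route key 87: none >= 87, wrap to smallest pos 10 -> NA
Op 5: remove NA -> ring=[59:NB]
Op 6: route key 7: smallest pos >= 7 is 59 -> NB
Op 7: add NC@86 -> ring=[59:NB,86:NC]
Op 8: route key 41: smallest pos >= 41 is 59 -> NB
Op 9: route key 35: smallest pos >= 35 is 59 -> NB
Op 10: remove NB -> ring=[86:NC]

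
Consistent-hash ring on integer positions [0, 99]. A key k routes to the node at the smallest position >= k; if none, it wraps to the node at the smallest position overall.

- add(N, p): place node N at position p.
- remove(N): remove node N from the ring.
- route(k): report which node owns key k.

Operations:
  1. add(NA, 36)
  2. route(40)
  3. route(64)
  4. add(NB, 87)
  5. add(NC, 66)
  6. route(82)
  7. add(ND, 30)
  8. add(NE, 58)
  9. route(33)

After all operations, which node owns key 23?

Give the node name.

Op 1: add NA@36 -> ring=[36:NA]
Op 2: route key 40: none >= 40, wrap to smallest pos 36 -> NA
Op 3: route key 64: none >= 64, wrap to smallest pos 36 -> NA
Op 4: add NB@87 -> ring=[36:NA,87:NB]
Op 5: add NC@66 -> ring=[36:NA,66:NC,87:NB]
Op 6: route key 82: smallest pos >= 82 is 87 -> NB
Op 7: add ND@30 -> ring=[30:ND,36:NA,66:NC,87:NB]
Op 8: add NE@58 -> ring=[30:ND,36:NA,58:NE,66:NC,87:NB]
Op 9: route key 33: smallest pos >= 33 is 36 -> NA
Final route key 23: smallest pos >= 23 is 30 -> ND

Answer: ND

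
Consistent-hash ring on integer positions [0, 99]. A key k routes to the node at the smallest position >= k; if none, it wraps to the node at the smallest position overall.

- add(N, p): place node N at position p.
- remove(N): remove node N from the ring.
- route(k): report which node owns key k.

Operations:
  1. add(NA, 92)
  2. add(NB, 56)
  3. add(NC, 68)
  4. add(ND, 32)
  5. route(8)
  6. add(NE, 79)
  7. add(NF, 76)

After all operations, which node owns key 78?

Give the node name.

Op 1: add NA@92 -> ring=[92:NA]
Op 2: add NB@56 -> ring=[56:NB,92:NA]
Op 3: add NC@68 -> ring=[56:NB,68:NC,92:NA]
Op 4: add ND@32 -> ring=[32:ND,56:NB,68:NC,92:NA]
Op 5: route key 8: smallest pos >= 8 is 32 -> ND
Op 6: add NE@79 -> ring=[32:ND,56:NB,68:NC,79:NE,92:NA]
Op 7: add NF@76 -> ring=[32:ND,56:NB,68:NC,76:NF,79:NE,92:NA]
Final route key 78: smallest pos >= 78 is 79 -> NE

Answer: NE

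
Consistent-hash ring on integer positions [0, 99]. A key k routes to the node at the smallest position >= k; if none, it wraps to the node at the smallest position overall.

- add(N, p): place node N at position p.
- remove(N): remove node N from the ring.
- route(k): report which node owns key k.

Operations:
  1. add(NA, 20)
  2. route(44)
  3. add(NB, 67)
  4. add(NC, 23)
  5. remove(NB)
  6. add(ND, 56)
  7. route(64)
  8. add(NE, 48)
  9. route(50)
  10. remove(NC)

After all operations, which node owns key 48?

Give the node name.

Op 1: add NA@20 -> ring=[20:NA]
Op 2: route key 44: none >= 44, wrap to smallest pos 20 -> NA
Op 3: add NB@67 -> ring=[20:NA,67:NB]
Op 4: add NC@23 -> ring=[20:NA,23:NC,67:NB]
Op 5: remove NB -> ring=[20:NA,23:NC]
Op 6: add ND@56 -> ring=[20:NA,23:NC,56:ND]
Op 7: route key 64: none >= 64, wrap to smallest pos 20 -> NA
Op 8: add NE@48 -> ring=[20:NA,23:NC,48:NE,56:ND]
Op 9: route key 50: smallest pos >= 50 is 56 -> ND
Op 10: remove NC -> ring=[20:NA,48:NE,56:ND]
Final route key 48: smallest pos >= 48 is 48 -> NE

Answer: NE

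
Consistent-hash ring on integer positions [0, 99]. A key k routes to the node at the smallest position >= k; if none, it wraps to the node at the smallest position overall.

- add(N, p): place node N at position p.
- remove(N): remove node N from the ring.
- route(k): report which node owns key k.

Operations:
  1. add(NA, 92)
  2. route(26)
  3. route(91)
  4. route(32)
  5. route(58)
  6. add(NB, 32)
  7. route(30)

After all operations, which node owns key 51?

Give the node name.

Answer: NA

Derivation:
Op 1: add NA@92 -> ring=[92:NA]
Op 2: route key 26: smallest pos >= 26 is 92 -> NA
Op 3: route key 91: smallest pos >= 91 is 92 -> NA
Op 4: route key 32: smallest pos >= 32 is 92 -> NA
Op 5: route key 58: smallest pos >= 58 is 92 -> NA
Op 6: add NB@32 -> ring=[32:NB,92:NA]
Op 7: route key 30: smallest pos >= 30 is 32 -> NB
Final route key 51: smallest pos >= 51 is 92 -> NA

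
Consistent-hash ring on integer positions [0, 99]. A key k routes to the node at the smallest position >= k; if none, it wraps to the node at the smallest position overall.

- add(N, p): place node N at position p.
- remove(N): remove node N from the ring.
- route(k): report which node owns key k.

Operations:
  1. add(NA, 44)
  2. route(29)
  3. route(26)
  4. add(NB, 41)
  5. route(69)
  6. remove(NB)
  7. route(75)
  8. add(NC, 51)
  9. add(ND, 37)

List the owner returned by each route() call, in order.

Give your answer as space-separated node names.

Op 1: add NA@44 -> ring=[44:NA]
Op 2: route key 29: smallest pos >= 29 is 44 -> NA
Op 3: route key 26: smallest pos >= 26 is 44 -> NA
Op 4: add NB@41 -> ring=[41:NB,44:NA]
Op 5: route key 69: none >= 69, wrap to smallest pos 41 -> NB
Op 6: remove NB -> ring=[44:NA]
Op 7: route key 75: none >= 75, wrap to smallest pos 44 -> NA
Op 8: add NC@51 -> ring=[44:NA,51:NC]
Op 9: add ND@37 -> ring=[37:ND,44:NA,51:NC]

Answer: NA NA NB NA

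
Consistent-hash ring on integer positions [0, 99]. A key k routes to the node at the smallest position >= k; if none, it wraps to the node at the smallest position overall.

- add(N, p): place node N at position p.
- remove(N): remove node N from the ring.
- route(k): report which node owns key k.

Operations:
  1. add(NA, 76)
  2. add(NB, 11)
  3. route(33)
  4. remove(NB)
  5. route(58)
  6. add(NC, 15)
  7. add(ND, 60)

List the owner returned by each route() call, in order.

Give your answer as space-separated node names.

Op 1: add NA@76 -> ring=[76:NA]
Op 2: add NB@11 -> ring=[11:NB,76:NA]
Op 3: route key 33: smallest pos >= 33 is 76 -> NA
Op 4: remove NB -> ring=[76:NA]
Op 5: route key 58: smallest pos >= 58 is 76 -> NA
Op 6: add NC@15 -> ring=[15:NC,76:NA]
Op 7: add ND@60 -> ring=[15:NC,60:ND,76:NA]

Answer: NA NA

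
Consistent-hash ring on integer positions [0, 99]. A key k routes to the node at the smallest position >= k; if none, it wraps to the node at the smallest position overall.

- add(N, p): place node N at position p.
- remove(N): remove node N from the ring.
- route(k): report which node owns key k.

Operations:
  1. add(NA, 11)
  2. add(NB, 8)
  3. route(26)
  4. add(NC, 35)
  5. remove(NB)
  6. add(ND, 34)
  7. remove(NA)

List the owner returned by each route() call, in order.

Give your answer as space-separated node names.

Op 1: add NA@11 -> ring=[11:NA]
Op 2: add NB@8 -> ring=[8:NB,11:NA]
Op 3: route key 26: none >= 26, wrap to smallest pos 8 -> NB
Op 4: add NC@35 -> ring=[8:NB,11:NA,35:NC]
Op 5: remove NB -> ring=[11:NA,35:NC]
Op 6: add ND@34 -> ring=[11:NA,34:ND,35:NC]
Op 7: remove NA -> ring=[34:ND,35:NC]

Answer: NB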